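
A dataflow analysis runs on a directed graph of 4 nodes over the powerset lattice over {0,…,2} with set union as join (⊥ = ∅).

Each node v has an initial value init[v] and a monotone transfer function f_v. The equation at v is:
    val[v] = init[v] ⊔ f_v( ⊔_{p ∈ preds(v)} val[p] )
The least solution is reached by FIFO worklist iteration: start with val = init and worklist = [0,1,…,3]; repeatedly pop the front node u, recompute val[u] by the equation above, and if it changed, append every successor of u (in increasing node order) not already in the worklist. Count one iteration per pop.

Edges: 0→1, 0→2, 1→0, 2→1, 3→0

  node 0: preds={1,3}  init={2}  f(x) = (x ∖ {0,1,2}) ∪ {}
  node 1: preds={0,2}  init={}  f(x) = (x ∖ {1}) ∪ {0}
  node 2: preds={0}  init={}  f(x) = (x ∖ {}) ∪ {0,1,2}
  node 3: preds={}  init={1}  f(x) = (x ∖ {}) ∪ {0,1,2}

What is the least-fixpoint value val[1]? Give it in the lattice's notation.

Iteration log — 6 steps:
  step 1. node 0  ⊔preds={1}  new={2}  stable
  step 2. node 1  ⊔preds={2}  new={0,2}  old={}  +wl: 0
  step 3. node 2  ⊔preds={2}  new={0,1,2}  old={}  +wl: 1
  step 4. node 3  ⊔preds={}  new={0,1,2}  old={1}  +wl: 
  step 5. node 0  ⊔preds={0,1,2}  new={2}  stable
  step 6. node 1  ⊔preds={0,1,2}  new={0,2}  stable

Least fixpoint reached:
  node 0: {2}
  node 1: {0,2}
  node 2: {0,1,2}
  node 3: {0,1,2}

{0,2}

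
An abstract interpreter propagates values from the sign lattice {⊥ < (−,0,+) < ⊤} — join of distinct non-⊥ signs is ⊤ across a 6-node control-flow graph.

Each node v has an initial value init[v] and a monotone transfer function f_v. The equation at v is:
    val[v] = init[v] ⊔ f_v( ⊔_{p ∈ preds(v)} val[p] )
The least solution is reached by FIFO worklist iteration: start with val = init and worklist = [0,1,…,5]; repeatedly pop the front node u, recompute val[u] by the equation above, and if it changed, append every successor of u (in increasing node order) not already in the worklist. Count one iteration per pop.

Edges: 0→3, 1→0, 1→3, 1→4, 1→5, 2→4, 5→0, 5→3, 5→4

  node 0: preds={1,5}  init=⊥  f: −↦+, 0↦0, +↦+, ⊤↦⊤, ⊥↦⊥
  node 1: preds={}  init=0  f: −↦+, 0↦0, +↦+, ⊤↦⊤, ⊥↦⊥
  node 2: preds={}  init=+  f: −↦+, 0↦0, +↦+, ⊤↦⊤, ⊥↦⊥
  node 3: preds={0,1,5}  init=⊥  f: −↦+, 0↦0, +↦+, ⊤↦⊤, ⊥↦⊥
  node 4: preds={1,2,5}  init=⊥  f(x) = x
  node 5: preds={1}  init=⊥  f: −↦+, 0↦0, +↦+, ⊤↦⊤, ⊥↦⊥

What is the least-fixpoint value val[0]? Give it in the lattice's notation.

0

Worklist (9 pops):
  #1 pop 0: in=0 → 0 (was ⊥); enqueue []
  #2 pop 1: in=⊥ → 0 (no change)
  #3 pop 2: in=⊥ → + (no change)
  #4 pop 3: in=0 → 0 (was ⊥); enqueue []
  #5 pop 4: in=⊤ → ⊤ (was ⊥); enqueue []
  #6 pop 5: in=0 → 0 (was ⊥); enqueue [0,3,4]
  #7 pop 0: in=0 → 0 (no change)
  #8 pop 3: in=0 → 0 (no change)
  #9 pop 4: in=⊤ → ⊤ (no change)

Fixpoint:
  val[0] = 0
  val[1] = 0
  val[2] = +
  val[3] = 0
  val[4] = ⊤
  val[5] = 0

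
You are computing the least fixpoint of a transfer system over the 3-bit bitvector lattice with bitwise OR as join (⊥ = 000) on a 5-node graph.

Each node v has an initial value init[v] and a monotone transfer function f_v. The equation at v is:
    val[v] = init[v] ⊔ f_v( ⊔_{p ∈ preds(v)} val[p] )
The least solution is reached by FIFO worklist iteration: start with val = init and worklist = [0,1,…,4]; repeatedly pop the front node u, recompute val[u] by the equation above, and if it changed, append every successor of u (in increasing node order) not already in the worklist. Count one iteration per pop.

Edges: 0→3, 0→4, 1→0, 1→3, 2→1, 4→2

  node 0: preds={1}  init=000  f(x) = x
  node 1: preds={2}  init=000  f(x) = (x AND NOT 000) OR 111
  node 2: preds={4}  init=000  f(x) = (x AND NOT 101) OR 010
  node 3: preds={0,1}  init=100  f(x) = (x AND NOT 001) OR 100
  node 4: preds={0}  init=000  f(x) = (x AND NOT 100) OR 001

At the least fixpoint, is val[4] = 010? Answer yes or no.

Iteration log — 11 steps:
  step 1. node 0  ⊔preds=000  new=000  stable
  step 2. node 1  ⊔preds=000  new=111  old=000  +wl: 0
  step 3. node 2  ⊔preds=000  new=010  old=000  +wl: 1
  step 4. node 3  ⊔preds=111  new=110  old=100  +wl: 
  step 5. node 4  ⊔preds=000  new=001  old=000  +wl: 2
  step 6. node 0  ⊔preds=111  new=111  old=000  +wl: 3,4
  step 7. node 1  ⊔preds=010  new=111  stable
  step 8. node 2  ⊔preds=001  new=010  stable
  step 9. node 3  ⊔preds=111  new=110  stable
  step 10. node 4  ⊔preds=111  new=011  old=001  +wl: 2
  step 11. node 2  ⊔preds=011  new=010  stable

Least fixpoint reached:
  node 0: 111
  node 1: 111
  node 2: 010
  node 3: 110
  node 4: 011

no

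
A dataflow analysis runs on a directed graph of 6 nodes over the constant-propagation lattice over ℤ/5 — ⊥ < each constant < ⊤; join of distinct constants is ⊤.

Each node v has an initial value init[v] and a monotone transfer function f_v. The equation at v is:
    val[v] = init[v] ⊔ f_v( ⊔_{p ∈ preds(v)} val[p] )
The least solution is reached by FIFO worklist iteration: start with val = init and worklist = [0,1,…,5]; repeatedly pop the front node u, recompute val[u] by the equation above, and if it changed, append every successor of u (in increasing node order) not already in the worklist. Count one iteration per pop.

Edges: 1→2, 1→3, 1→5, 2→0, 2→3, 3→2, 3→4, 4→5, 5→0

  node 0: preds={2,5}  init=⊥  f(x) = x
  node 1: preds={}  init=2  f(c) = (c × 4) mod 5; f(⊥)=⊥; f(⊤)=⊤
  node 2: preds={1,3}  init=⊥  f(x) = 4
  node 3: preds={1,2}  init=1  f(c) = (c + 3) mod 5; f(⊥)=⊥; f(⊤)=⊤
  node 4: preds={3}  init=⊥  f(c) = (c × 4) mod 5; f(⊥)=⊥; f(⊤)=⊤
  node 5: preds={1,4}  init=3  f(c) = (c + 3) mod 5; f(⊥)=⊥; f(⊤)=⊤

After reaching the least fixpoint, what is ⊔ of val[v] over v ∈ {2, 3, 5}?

⊤

Iteration log — 8 steps:
  step 1. node 0  ⊔preds=3  new=3  old=⊥  +wl: 
  step 2. node 1  ⊔preds=⊥  new=2  stable
  step 3. node 2  ⊔preds=⊤  new=4  old=⊥  +wl: 0
  step 4. node 3  ⊔preds=⊤  new=⊤  old=1  +wl: 2
  step 5. node 4  ⊔preds=⊤  new=⊤  old=⊥  +wl: 
  step 6. node 5  ⊔preds=⊤  new=⊤  old=3  +wl: 
  step 7. node 0  ⊔preds=⊤  new=⊤  old=3  +wl: 
  step 8. node 2  ⊔preds=⊤  new=4  stable

Least fixpoint reached:
  node 0: ⊤
  node 1: 2
  node 2: 4
  node 3: ⊤
  node 4: ⊤
  node 5: ⊤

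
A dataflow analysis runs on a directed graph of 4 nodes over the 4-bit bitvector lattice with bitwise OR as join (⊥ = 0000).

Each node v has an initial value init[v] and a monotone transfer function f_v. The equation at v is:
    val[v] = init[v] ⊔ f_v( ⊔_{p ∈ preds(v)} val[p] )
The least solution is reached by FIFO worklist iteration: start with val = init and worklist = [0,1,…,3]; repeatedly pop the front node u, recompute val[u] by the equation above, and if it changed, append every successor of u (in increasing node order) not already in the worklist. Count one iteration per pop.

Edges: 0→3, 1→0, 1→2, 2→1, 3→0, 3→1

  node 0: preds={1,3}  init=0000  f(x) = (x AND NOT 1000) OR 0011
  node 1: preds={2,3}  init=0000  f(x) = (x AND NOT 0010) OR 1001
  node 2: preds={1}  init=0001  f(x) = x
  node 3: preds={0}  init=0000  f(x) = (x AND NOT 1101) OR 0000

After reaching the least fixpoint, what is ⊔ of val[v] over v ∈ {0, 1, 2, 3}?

1011

Worklist (6 pops):
  #1 pop 0: in=0000 → 0011 (was 0000); enqueue []
  #2 pop 1: in=0001 → 1001 (was 0000); enqueue [0]
  #3 pop 2: in=1001 → 1001 (was 0001); enqueue [1]
  #4 pop 3: in=0011 → 0010 (was 0000); enqueue []
  #5 pop 0: in=1011 → 0011 (no change)
  #6 pop 1: in=1011 → 1001 (no change)

Fixpoint:
  val[0] = 0011
  val[1] = 1001
  val[2] = 1001
  val[3] = 0010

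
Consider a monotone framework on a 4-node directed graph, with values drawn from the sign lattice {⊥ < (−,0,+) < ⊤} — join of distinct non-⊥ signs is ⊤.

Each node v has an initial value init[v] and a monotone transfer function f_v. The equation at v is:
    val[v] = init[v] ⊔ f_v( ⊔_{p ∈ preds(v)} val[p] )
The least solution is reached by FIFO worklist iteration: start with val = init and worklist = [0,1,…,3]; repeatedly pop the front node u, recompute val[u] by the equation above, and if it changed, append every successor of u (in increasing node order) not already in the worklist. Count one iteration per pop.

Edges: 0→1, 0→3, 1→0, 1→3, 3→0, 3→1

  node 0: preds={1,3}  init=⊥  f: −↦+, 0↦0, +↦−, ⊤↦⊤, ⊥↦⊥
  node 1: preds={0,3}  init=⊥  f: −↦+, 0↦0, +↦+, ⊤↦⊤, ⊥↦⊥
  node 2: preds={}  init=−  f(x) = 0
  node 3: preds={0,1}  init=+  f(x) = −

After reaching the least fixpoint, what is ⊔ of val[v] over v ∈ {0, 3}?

⊤

Trace (7 dequeues):
  [1] u=0 | in + | out − | prev ⊥ | push {}
  [2] u=1 | in ⊤ | out ⊤ | prev ⊥ | push {0}
  [3] u=2 | in ⊥ | out ⊤ | prev − | push {}
  [4] u=3 | in ⊤ | out ⊤ | prev + | push {1}
  [5] u=0 | in ⊤ | out ⊤ | prev − | push {3}
  [6] u=1 | in ⊤ | out ⊤ | ==
  [7] u=3 | in ⊤ | out ⊤ | ==

Converged values:
  [0] ⊤
  [1] ⊤
  [2] ⊤
  [3] ⊤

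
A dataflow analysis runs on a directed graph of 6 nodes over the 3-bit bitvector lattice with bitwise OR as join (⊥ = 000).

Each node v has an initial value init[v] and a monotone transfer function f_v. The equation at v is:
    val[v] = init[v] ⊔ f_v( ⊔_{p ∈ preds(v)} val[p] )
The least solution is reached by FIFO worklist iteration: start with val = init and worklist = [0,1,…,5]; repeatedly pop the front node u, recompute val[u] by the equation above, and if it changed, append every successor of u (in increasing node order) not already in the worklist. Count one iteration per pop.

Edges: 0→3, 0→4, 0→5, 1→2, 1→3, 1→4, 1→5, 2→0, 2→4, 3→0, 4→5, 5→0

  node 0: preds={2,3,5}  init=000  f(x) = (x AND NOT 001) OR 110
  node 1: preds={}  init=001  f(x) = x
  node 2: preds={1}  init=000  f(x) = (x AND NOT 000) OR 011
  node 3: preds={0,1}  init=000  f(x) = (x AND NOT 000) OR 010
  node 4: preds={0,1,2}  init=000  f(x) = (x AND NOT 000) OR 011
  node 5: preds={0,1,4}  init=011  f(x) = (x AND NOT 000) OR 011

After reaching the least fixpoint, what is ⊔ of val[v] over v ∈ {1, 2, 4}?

Worklist (7 pops):
  #1 pop 0: in=011 → 110 (was 000); enqueue []
  #2 pop 1: in=000 → 001 (no change)
  #3 pop 2: in=001 → 011 (was 000); enqueue [0]
  #4 pop 3: in=111 → 111 (was 000); enqueue []
  #5 pop 4: in=111 → 111 (was 000); enqueue []
  #6 pop 5: in=111 → 111 (was 011); enqueue []
  #7 pop 0: in=111 → 110 (no change)

Fixpoint:
  val[0] = 110
  val[1] = 001
  val[2] = 011
  val[3] = 111
  val[4] = 111
  val[5] = 111

111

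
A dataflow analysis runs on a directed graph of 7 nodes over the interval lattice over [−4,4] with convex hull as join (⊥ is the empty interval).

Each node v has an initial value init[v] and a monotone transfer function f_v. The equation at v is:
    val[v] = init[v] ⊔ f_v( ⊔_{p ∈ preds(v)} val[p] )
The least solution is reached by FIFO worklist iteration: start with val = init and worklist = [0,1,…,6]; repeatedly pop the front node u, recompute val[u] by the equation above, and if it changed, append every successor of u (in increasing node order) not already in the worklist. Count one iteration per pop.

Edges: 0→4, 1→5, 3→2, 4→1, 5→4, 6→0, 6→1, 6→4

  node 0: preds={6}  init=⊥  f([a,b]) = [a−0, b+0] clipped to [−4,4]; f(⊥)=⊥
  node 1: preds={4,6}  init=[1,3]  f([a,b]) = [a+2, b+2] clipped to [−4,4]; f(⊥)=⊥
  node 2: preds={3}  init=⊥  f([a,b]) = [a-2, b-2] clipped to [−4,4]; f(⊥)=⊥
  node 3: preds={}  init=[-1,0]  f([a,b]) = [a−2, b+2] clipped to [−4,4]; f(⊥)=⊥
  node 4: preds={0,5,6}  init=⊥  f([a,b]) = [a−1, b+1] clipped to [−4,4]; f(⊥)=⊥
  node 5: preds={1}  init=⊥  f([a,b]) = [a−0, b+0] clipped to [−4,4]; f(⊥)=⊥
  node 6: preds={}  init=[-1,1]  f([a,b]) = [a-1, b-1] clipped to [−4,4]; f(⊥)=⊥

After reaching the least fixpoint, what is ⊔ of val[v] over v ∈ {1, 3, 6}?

Iteration log — 12 steps:
  step 1. node 0  ⊔preds=[-1,1]  new=[-1,1]  old=⊥  +wl: 
  step 2. node 1  ⊔preds=[-1,1]  new=[1,3]  stable
  step 3. node 2  ⊔preds=[-1,0]  new=[-3,-2]  old=⊥  +wl: 
  step 4. node 3  ⊔preds=⊥  new=[-1,0]  stable
  step 5. node 4  ⊔preds=[-1,1]  new=[-2,2]  old=⊥  +wl: 1
  step 6. node 5  ⊔preds=[1,3]  new=[1,3]  old=⊥  +wl: 4
  step 7. node 6  ⊔preds=⊥  new=[-1,1]  stable
  step 8. node 1  ⊔preds=[-2,2]  new=[0,4]  old=[1,3]  +wl: 5
  step 9. node 4  ⊔preds=[-1,3]  new=[-2,4]  old=[-2,2]  +wl: 1
  step 10. node 5  ⊔preds=[0,4]  new=[0,4]  old=[1,3]  +wl: 4
  step 11. node 1  ⊔preds=[-2,4]  new=[0,4]  stable
  step 12. node 4  ⊔preds=[-1,4]  new=[-2,4]  stable

Least fixpoint reached:
  node 0: [-1,1]
  node 1: [0,4]
  node 2: [-3,-2]
  node 3: [-1,0]
  node 4: [-2,4]
  node 5: [0,4]
  node 6: [-1,1]

[-1,4]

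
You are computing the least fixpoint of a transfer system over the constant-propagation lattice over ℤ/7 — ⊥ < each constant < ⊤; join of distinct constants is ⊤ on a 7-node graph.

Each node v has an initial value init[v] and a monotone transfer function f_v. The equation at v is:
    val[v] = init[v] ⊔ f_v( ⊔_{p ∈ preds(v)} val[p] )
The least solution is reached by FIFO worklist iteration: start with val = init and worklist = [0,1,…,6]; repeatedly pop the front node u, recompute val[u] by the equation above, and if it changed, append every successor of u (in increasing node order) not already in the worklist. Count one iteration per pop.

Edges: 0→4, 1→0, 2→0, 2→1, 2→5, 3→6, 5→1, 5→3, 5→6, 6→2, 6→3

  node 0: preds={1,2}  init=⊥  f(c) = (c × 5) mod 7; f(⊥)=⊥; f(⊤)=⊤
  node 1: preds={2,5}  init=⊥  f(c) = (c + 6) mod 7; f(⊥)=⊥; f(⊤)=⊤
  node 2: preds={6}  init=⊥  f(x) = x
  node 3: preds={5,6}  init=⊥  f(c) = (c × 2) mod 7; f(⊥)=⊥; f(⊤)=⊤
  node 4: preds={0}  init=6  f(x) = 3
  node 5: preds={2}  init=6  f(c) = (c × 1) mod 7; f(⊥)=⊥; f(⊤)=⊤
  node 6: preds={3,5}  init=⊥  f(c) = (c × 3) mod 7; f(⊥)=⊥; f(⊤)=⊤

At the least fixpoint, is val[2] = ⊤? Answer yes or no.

Worklist (19 pops):
  #1 pop 0: in=⊥ → ⊥ (no change)
  #2 pop 1: in=6 → 5 (was ⊥); enqueue [0]
  #3 pop 2: in=⊥ → ⊥ (no change)
  #4 pop 3: in=6 → 5 (was ⊥); enqueue []
  #5 pop 4: in=⊥ → ⊤ (was 6); enqueue []
  #6 pop 5: in=⊥ → 6 (no change)
  #7 pop 6: in=⊤ → ⊤ (was ⊥); enqueue [2,3]
  #8 pop 0: in=5 → 4 (was ⊥); enqueue [4]
  #9 pop 2: in=⊤ → ⊤ (was ⊥); enqueue [0,1,5]
  #10 pop 3: in=⊤ → ⊤ (was 5); enqueue [6]
  #11 pop 4: in=4 → ⊤ (no change)
  #12 pop 0: in=⊤ → ⊤ (was 4); enqueue [4]
  #13 pop 1: in=⊤ → ⊤ (was 5); enqueue [0]
  #14 pop 5: in=⊤ → ⊤ (was 6); enqueue [1,3]
  #15 pop 6: in=⊤ → ⊤ (no change)
  #16 pop 4: in=⊤ → ⊤ (no change)
  #17 pop 0: in=⊤ → ⊤ (no change)
  #18 pop 1: in=⊤ → ⊤ (no change)
  #19 pop 3: in=⊤ → ⊤ (no change)

Fixpoint:
  val[0] = ⊤
  val[1] = ⊤
  val[2] = ⊤
  val[3] = ⊤
  val[4] = ⊤
  val[5] = ⊤
  val[6] = ⊤

yes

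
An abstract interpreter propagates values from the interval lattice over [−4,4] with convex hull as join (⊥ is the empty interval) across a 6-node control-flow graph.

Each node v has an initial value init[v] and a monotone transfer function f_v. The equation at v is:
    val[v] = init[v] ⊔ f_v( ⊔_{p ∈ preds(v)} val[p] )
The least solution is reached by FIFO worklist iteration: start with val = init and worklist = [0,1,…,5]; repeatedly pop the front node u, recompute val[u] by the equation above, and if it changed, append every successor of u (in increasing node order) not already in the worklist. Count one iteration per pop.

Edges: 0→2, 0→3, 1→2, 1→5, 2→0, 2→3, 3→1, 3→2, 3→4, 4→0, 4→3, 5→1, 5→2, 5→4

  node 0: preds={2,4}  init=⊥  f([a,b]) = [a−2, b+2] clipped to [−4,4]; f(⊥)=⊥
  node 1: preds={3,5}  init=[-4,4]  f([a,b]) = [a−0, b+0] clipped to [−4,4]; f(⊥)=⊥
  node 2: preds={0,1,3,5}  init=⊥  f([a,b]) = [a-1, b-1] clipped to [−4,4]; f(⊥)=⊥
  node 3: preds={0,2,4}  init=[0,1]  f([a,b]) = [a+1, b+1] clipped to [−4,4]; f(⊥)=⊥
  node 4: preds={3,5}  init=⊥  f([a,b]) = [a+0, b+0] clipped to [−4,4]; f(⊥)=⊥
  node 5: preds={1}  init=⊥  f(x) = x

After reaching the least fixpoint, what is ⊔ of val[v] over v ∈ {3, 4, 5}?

Worklist (13 pops):
  #1 pop 0: in=⊥ → ⊥ (no change)
  #2 pop 1: in=[0,1] → [-4,4] (no change)
  #3 pop 2: in=[-4,4] → [-4,3] (was ⊥); enqueue [0]
  #4 pop 3: in=[-4,3] → [-3,4] (was [0,1]); enqueue [1,2]
  #5 pop 4: in=[-3,4] → [-3,4] (was ⊥); enqueue [3]
  #6 pop 5: in=[-4,4] → [-4,4] (was ⊥); enqueue [4]
  #7 pop 0: in=[-4,4] → [-4,4] (was ⊥); enqueue []
  #8 pop 1: in=[-4,4] → [-4,4] (no change)
  #9 pop 2: in=[-4,4] → [-4,3] (no change)
  #10 pop 3: in=[-4,4] → [-3,4] (no change)
  #11 pop 4: in=[-4,4] → [-4,4] (was [-3,4]); enqueue [0,3]
  #12 pop 0: in=[-4,4] → [-4,4] (no change)
  #13 pop 3: in=[-4,4] → [-3,4] (no change)

Fixpoint:
  val[0] = [-4,4]
  val[1] = [-4,4]
  val[2] = [-4,3]
  val[3] = [-3,4]
  val[4] = [-4,4]
  val[5] = [-4,4]

[-4,4]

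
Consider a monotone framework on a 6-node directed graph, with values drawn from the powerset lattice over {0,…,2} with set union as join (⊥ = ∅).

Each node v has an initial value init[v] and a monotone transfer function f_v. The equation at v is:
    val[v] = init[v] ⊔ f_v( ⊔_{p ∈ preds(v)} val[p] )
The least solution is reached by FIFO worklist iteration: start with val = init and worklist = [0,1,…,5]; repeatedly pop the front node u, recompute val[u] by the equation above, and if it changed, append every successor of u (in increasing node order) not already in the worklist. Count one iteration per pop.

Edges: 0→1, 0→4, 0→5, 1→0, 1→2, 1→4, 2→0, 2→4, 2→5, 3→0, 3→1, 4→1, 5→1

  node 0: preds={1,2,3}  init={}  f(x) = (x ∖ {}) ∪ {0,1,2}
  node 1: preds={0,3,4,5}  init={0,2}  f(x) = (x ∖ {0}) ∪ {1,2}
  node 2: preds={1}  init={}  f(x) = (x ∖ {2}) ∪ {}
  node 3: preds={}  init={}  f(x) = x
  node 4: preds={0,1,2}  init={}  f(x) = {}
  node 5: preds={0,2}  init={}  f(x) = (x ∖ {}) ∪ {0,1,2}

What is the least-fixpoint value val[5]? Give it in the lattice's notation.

Trace (8 dequeues):
  [1] u=0 | in {0,2} | out {0,1,2} | prev {} | push {}
  [2] u=1 | in {0,1,2} | out {0,1,2} | prev {0,2} | push {0}
  [3] u=2 | in {0,1,2} | out {0,1} | prev {} | push {}
  [4] u=3 | in {} | out {} | ==
  [5] u=4 | in {0,1,2} | out {} | ==
  [6] u=5 | in {0,1,2} | out {0,1,2} | prev {} | push {1}
  [7] u=0 | in {0,1,2} | out {0,1,2} | ==
  [8] u=1 | in {0,1,2} | out {0,1,2} | ==

Converged values:
  [0] {0,1,2}
  [1] {0,1,2}
  [2] {0,1}
  [3] {}
  [4] {}
  [5] {0,1,2}

{0,1,2}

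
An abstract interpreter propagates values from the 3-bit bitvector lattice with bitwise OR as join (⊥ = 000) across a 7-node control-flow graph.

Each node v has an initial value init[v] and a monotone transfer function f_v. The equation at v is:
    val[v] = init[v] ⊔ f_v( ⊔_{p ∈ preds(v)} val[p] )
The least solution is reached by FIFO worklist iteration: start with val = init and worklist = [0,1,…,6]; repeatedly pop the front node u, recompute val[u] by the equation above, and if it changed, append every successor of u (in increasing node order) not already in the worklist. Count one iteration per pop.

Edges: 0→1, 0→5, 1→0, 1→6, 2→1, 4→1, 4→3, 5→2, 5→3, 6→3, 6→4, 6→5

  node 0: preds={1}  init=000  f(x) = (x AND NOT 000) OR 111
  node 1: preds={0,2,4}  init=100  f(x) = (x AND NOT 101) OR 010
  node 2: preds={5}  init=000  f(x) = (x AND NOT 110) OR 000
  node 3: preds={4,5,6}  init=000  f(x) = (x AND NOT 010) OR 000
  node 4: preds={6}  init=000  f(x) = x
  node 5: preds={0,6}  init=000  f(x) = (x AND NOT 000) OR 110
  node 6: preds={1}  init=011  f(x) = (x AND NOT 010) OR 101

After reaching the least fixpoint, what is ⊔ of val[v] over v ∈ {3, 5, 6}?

111

Trace (15 dequeues):
  [1] u=0 | in 100 | out 111 | prev 000 | push {}
  [2] u=1 | in 111 | out 110 | prev 100 | push {0}
  [3] u=2 | in 000 | out 000 | ==
  [4] u=3 | in 011 | out 001 | prev 000 | push {}
  [5] u=4 | in 011 | out 011 | prev 000 | push {1,3}
  [6] u=5 | in 111 | out 111 | prev 000 | push {2}
  [7] u=6 | in 110 | out 111 | prev 011 | push {4,5}
  [8] u=0 | in 110 | out 111 | ==
  [9] u=1 | in 111 | out 110 | ==
  [10] u=3 | in 111 | out 101 | prev 001 | push {}
  [11] u=2 | in 111 | out 001 | prev 000 | push {1}
  [12] u=4 | in 111 | out 111 | prev 011 | push {3}
  [13] u=5 | in 111 | out 111 | ==
  [14] u=1 | in 111 | out 110 | ==
  [15] u=3 | in 111 | out 101 | ==

Converged values:
  [0] 111
  [1] 110
  [2] 001
  [3] 101
  [4] 111
  [5] 111
  [6] 111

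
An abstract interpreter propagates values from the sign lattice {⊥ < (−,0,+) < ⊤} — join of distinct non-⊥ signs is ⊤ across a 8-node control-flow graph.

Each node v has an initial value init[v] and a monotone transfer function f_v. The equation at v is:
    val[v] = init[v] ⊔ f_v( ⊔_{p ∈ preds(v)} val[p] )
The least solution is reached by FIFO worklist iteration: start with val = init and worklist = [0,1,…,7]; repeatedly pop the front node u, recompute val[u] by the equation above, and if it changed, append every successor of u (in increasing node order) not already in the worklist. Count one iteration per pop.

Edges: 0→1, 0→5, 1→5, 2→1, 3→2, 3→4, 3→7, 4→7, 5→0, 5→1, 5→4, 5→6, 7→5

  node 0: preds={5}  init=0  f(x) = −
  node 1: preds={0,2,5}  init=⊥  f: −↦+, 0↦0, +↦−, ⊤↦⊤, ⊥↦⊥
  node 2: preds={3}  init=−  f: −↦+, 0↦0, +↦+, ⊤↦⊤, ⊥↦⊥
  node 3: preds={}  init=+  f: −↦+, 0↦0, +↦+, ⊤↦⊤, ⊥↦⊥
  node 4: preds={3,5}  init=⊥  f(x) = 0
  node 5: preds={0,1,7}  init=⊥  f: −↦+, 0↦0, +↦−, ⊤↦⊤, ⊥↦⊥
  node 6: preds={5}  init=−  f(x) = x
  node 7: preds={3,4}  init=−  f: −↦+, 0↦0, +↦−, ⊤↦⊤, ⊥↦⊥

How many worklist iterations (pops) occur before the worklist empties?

Iteration log — 12 steps:
  step 1. node 0  ⊔preds=⊥  new=⊤  old=0  +wl: 
  step 2. node 1  ⊔preds=⊤  new=⊤  old=⊥  +wl: 
  step 3. node 2  ⊔preds=+  new=⊤  old=−  +wl: 1
  step 4. node 3  ⊔preds=⊥  new=+  stable
  step 5. node 4  ⊔preds=+  new=0  old=⊥  +wl: 
  step 6. node 5  ⊔preds=⊤  new=⊤  old=⊥  +wl: 0,4
  step 7. node 6  ⊔preds=⊤  new=⊤  old=−  +wl: 
  step 8. node 7  ⊔preds=⊤  new=⊤  old=−  +wl: 5
  step 9. node 1  ⊔preds=⊤  new=⊤  stable
  step 10. node 0  ⊔preds=⊤  new=⊤  stable
  step 11. node 4  ⊔preds=⊤  new=0  stable
  step 12. node 5  ⊔preds=⊤  new=⊤  stable

Least fixpoint reached:
  node 0: ⊤
  node 1: ⊤
  node 2: ⊤
  node 3: +
  node 4: 0
  node 5: ⊤
  node 6: ⊤
  node 7: ⊤

12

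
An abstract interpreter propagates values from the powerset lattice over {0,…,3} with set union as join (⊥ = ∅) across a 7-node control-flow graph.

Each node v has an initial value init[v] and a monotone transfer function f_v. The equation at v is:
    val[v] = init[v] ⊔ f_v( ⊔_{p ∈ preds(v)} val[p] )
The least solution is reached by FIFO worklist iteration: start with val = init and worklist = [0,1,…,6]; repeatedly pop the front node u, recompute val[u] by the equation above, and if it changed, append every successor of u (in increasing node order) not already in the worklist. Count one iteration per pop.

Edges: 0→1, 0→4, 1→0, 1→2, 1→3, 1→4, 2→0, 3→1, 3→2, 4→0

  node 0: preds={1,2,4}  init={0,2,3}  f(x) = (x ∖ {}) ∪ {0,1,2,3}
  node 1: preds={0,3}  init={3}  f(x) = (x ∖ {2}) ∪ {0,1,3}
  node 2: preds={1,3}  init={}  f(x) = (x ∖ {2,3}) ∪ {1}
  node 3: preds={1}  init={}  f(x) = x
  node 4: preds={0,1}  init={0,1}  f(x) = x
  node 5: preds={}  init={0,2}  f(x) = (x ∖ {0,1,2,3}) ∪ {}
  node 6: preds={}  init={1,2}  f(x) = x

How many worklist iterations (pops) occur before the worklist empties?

Iteration log — 10 steps:
  step 1. node 0  ⊔preds={0,1,3}  new={0,1,2,3}  old={0,2,3}  +wl: 
  step 2. node 1  ⊔preds={0,1,2,3}  new={0,1,3}  old={3}  +wl: 0
  step 3. node 2  ⊔preds={0,1,3}  new={0,1}  old={}  +wl: 
  step 4. node 3  ⊔preds={0,1,3}  new={0,1,3}  old={}  +wl: 1,2
  step 5. node 4  ⊔preds={0,1,2,3}  new={0,1,2,3}  old={0,1}  +wl: 
  step 6. node 5  ⊔preds={}  new={0,2}  stable
  step 7. node 6  ⊔preds={}  new={1,2}  stable
  step 8. node 0  ⊔preds={0,1,2,3}  new={0,1,2,3}  stable
  step 9. node 1  ⊔preds={0,1,2,3}  new={0,1,3}  stable
  step 10. node 2  ⊔preds={0,1,3}  new={0,1}  stable

Least fixpoint reached:
  node 0: {0,1,2,3}
  node 1: {0,1,3}
  node 2: {0,1}
  node 3: {0,1,3}
  node 4: {0,1,2,3}
  node 5: {0,2}
  node 6: {1,2}

10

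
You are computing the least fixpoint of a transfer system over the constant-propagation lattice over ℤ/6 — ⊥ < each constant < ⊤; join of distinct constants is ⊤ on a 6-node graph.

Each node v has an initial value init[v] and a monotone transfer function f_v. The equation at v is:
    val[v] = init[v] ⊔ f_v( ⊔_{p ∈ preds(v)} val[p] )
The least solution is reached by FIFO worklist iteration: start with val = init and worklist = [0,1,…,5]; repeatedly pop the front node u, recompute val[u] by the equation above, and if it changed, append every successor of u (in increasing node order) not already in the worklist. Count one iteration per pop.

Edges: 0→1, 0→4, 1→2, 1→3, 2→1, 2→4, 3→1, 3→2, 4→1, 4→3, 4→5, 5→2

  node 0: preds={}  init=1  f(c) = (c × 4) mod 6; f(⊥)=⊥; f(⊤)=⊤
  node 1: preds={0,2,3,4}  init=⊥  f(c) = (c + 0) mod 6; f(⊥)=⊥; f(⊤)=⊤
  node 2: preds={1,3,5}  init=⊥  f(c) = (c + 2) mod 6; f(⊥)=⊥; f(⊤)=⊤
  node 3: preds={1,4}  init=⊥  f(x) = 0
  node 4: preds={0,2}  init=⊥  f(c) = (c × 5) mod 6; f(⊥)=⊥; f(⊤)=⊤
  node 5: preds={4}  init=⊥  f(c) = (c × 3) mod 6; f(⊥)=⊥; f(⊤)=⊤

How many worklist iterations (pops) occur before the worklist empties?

Trace (11 dequeues):
  [1] u=0 | in ⊥ | out 1 | ==
  [2] u=1 | in 1 | out 1 | prev ⊥ | push {}
  [3] u=2 | in 1 | out 3 | prev ⊥ | push {1}
  [4] u=3 | in 1 | out 0 | prev ⊥ | push {2}
  [5] u=4 | in ⊤ | out ⊤ | prev ⊥ | push {3}
  [6] u=5 | in ⊤ | out ⊤ | prev ⊥ | push {}
  [7] u=1 | in ⊤ | out ⊤ | prev 1 | push {}
  [8] u=2 | in ⊤ | out ⊤ | prev 3 | push {1,4}
  [9] u=3 | in ⊤ | out 0 | ==
  [10] u=1 | in ⊤ | out ⊤ | ==
  [11] u=4 | in ⊤ | out ⊤ | ==

Converged values:
  [0] 1
  [1] ⊤
  [2] ⊤
  [3] 0
  [4] ⊤
  [5] ⊤

11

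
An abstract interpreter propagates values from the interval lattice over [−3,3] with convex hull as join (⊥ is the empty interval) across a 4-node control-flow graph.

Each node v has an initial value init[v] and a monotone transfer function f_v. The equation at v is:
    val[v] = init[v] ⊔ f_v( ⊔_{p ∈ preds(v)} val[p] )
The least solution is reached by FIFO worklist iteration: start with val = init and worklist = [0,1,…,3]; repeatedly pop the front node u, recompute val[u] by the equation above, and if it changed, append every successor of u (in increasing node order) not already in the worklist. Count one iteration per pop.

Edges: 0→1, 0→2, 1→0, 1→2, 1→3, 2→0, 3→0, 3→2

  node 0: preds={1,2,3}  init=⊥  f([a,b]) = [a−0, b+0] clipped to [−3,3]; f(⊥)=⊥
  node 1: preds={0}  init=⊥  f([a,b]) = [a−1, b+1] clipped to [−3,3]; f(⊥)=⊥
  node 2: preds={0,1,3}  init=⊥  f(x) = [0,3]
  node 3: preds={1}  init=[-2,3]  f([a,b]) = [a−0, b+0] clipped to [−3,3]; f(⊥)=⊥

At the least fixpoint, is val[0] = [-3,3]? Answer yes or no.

yes

Iteration log — 7 steps:
  step 1. node 0  ⊔preds=[-2,3]  new=[-2,3]  old=⊥  +wl: 
  step 2. node 1  ⊔preds=[-2,3]  new=[-3,3]  old=⊥  +wl: 0
  step 3. node 2  ⊔preds=[-3,3]  new=[0,3]  old=⊥  +wl: 
  step 4. node 3  ⊔preds=[-3,3]  new=[-3,3]  old=[-2,3]  +wl: 2
  step 5. node 0  ⊔preds=[-3,3]  new=[-3,3]  old=[-2,3]  +wl: 1
  step 6. node 2  ⊔preds=[-3,3]  new=[0,3]  stable
  step 7. node 1  ⊔preds=[-3,3]  new=[-3,3]  stable

Least fixpoint reached:
  node 0: [-3,3]
  node 1: [-3,3]
  node 2: [0,3]
  node 3: [-3,3]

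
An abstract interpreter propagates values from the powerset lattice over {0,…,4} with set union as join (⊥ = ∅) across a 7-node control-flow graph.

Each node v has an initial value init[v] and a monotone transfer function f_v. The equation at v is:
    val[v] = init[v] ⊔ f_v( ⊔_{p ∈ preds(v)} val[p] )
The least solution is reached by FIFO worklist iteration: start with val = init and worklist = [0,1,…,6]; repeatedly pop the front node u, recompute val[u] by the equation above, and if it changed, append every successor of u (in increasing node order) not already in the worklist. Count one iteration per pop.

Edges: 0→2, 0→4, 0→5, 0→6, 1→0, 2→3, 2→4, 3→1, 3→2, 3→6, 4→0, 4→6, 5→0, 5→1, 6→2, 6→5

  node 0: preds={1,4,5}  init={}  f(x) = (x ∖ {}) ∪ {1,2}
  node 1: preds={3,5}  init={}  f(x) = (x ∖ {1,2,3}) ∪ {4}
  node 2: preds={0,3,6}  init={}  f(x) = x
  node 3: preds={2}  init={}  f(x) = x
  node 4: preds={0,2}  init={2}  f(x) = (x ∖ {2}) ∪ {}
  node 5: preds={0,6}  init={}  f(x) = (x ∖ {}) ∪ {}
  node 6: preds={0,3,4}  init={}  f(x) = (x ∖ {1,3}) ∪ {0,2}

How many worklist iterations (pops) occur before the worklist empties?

21

Worklist (21 pops):
  #1 pop 0: in={2} → {1,2} (was {}); enqueue []
  #2 pop 1: in={} → {4} (was {}); enqueue [0]
  #3 pop 2: in={1,2} → {1,2} (was {}); enqueue []
  #4 pop 3: in={1,2} → {1,2} (was {}); enqueue [1,2]
  #5 pop 4: in={1,2} → {1,2} (was {2}); enqueue []
  #6 pop 5: in={1,2} → {1,2} (was {}); enqueue []
  #7 pop 6: in={1,2} → {0,2} (was {}); enqueue [5]
  #8 pop 0: in={1,2,4} → {1,2,4} (was {1,2}); enqueue [4,6]
  #9 pop 1: in={1,2} → {4} (no change)
  #10 pop 2: in={0,1,2,4} → {0,1,2,4} (was {1,2}); enqueue [3]
  #11 pop 5: in={0,1,2,4} → {0,1,2,4} (was {1,2}); enqueue [0,1]
  #12 pop 4: in={0,1,2,4} → {0,1,2,4} (was {1,2}); enqueue []
  #13 pop 6: in={0,1,2,4} → {0,2,4} (was {0,2}); enqueue [2,5]
  #14 pop 3: in={0,1,2,4} → {0,1,2,4} (was {1,2}); enqueue [6]
  #15 pop 0: in={0,1,2,4} → {0,1,2,4} (was {1,2,4}); enqueue [4]
  #16 pop 1: in={0,1,2,4} → {0,4} (was {4}); enqueue [0]
  #17 pop 2: in={0,1,2,4} → {0,1,2,4} (no change)
  #18 pop 5: in={0,1,2,4} → {0,1,2,4} (no change)
  #19 pop 6: in={0,1,2,4} → {0,2,4} (no change)
  #20 pop 4: in={0,1,2,4} → {0,1,2,4} (no change)
  #21 pop 0: in={0,1,2,4} → {0,1,2,4} (no change)

Fixpoint:
  val[0] = {0,1,2,4}
  val[1] = {0,4}
  val[2] = {0,1,2,4}
  val[3] = {0,1,2,4}
  val[4] = {0,1,2,4}
  val[5] = {0,1,2,4}
  val[6] = {0,2,4}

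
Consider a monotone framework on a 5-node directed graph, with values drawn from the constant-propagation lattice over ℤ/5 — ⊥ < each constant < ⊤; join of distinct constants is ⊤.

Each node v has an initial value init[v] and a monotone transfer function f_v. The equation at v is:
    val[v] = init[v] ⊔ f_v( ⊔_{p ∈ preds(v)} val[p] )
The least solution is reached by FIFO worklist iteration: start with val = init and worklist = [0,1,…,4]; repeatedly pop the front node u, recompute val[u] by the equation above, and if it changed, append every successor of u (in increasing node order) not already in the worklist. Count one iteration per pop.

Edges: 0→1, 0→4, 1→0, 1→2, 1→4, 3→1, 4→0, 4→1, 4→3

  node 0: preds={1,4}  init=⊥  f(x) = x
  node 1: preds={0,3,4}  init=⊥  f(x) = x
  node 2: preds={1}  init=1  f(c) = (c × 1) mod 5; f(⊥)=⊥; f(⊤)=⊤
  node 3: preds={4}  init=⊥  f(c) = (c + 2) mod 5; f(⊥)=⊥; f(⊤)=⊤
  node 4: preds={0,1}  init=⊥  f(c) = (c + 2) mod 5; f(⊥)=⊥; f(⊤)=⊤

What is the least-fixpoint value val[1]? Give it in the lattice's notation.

⊥

Worklist (5 pops):
  #1 pop 0: in=⊥ → ⊥ (no change)
  #2 pop 1: in=⊥ → ⊥ (no change)
  #3 pop 2: in=⊥ → 1 (no change)
  #4 pop 3: in=⊥ → ⊥ (no change)
  #5 pop 4: in=⊥ → ⊥ (no change)

Fixpoint:
  val[0] = ⊥
  val[1] = ⊥
  val[2] = 1
  val[3] = ⊥
  val[4] = ⊥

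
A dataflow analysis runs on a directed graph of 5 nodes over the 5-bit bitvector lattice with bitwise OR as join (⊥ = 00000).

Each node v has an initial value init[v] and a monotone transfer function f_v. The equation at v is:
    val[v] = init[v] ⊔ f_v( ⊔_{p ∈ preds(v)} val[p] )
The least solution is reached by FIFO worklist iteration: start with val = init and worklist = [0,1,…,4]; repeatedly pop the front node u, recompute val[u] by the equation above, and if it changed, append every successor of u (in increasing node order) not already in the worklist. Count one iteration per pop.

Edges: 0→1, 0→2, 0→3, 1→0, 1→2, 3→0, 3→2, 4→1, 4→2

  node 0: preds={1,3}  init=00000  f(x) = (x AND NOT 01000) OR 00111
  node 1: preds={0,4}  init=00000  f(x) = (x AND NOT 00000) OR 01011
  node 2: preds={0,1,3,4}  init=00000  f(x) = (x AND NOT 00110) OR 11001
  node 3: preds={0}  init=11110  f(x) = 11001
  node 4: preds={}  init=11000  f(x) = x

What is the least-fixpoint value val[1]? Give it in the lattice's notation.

Worklist (7 pops):
  #1 pop 0: in=11110 → 10111 (was 00000); enqueue []
  #2 pop 1: in=11111 → 11111 (was 00000); enqueue [0]
  #3 pop 2: in=11111 → 11001 (was 00000); enqueue []
  #4 pop 3: in=10111 → 11111 (was 11110); enqueue [2]
  #5 pop 4: in=00000 → 11000 (no change)
  #6 pop 0: in=11111 → 10111 (no change)
  #7 pop 2: in=11111 → 11001 (no change)

Fixpoint:
  val[0] = 10111
  val[1] = 11111
  val[2] = 11001
  val[3] = 11111
  val[4] = 11000

11111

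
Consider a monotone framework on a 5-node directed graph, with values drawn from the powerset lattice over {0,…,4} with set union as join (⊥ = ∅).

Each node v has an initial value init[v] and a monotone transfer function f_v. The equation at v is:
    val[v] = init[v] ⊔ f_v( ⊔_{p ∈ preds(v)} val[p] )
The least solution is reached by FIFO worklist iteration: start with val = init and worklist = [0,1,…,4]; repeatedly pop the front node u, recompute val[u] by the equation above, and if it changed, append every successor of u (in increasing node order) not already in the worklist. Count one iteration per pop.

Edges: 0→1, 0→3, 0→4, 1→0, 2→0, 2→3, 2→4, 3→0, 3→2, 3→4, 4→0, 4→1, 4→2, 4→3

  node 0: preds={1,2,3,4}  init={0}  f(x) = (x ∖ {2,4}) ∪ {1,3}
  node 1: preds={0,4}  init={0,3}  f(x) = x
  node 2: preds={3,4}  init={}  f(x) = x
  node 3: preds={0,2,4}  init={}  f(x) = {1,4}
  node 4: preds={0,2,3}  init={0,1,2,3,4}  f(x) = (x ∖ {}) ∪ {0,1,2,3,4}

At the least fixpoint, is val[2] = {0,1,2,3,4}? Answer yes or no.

yes

Worklist (7 pops):
  #1 pop 0: in={0,1,2,3,4} → {0,1,3} (was {0}); enqueue []
  #2 pop 1: in={0,1,2,3,4} → {0,1,2,3,4} (was {0,3}); enqueue [0]
  #3 pop 2: in={0,1,2,3,4} → {0,1,2,3,4} (was {}); enqueue []
  #4 pop 3: in={0,1,2,3,4} → {1,4} (was {}); enqueue [2]
  #5 pop 4: in={0,1,2,3,4} → {0,1,2,3,4} (no change)
  #6 pop 0: in={0,1,2,3,4} → {0,1,3} (no change)
  #7 pop 2: in={0,1,2,3,4} → {0,1,2,3,4} (no change)

Fixpoint:
  val[0] = {0,1,3}
  val[1] = {0,1,2,3,4}
  val[2] = {0,1,2,3,4}
  val[3] = {1,4}
  val[4] = {0,1,2,3,4}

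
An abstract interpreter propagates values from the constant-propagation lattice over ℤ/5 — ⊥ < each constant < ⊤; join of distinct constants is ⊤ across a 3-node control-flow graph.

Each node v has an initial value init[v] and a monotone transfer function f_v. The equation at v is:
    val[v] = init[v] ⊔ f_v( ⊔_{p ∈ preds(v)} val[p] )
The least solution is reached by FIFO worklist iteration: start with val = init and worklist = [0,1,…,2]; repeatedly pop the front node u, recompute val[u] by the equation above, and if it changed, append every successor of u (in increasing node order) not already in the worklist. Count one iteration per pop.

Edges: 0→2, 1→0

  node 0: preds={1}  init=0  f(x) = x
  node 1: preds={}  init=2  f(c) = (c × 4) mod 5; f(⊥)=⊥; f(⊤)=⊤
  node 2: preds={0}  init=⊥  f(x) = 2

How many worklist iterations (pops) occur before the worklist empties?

Trace (3 dequeues):
  [1] u=0 | in 2 | out ⊤ | prev 0 | push {}
  [2] u=1 | in ⊥ | out 2 | ==
  [3] u=2 | in ⊤ | out 2 | prev ⊥ | push {}

Converged values:
  [0] ⊤
  [1] 2
  [2] 2

3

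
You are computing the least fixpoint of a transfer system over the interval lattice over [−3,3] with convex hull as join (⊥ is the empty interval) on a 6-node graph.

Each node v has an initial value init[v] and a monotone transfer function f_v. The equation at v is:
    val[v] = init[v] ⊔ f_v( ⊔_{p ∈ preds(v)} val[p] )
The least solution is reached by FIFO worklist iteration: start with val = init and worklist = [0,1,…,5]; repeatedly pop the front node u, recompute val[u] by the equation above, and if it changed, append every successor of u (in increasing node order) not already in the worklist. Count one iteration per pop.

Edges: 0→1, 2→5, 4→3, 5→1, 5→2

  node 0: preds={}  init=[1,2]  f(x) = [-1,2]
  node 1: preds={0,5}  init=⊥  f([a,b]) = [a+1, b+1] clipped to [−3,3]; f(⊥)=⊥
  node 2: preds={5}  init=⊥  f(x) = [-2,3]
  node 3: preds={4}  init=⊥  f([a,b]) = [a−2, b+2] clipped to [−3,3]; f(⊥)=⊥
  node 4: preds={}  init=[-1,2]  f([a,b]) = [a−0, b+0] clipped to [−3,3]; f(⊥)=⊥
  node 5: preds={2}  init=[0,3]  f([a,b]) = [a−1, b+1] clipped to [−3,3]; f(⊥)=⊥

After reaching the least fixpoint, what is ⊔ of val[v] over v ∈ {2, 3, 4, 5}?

[-3,3]

Iteration log — 8 steps:
  step 1. node 0  ⊔preds=⊥  new=[-1,2]  old=[1,2]  +wl: 
  step 2. node 1  ⊔preds=[-1,3]  new=[0,3]  old=⊥  +wl: 
  step 3. node 2  ⊔preds=[0,3]  new=[-2,3]  old=⊥  +wl: 
  step 4. node 3  ⊔preds=[-1,2]  new=[-3,3]  old=⊥  +wl: 
  step 5. node 4  ⊔preds=⊥  new=[-1,2]  stable
  step 6. node 5  ⊔preds=[-2,3]  new=[-3,3]  old=[0,3]  +wl: 1,2
  step 7. node 1  ⊔preds=[-3,3]  new=[-2,3]  old=[0,3]  +wl: 
  step 8. node 2  ⊔preds=[-3,3]  new=[-2,3]  stable

Least fixpoint reached:
  node 0: [-1,2]
  node 1: [-2,3]
  node 2: [-2,3]
  node 3: [-3,3]
  node 4: [-1,2]
  node 5: [-3,3]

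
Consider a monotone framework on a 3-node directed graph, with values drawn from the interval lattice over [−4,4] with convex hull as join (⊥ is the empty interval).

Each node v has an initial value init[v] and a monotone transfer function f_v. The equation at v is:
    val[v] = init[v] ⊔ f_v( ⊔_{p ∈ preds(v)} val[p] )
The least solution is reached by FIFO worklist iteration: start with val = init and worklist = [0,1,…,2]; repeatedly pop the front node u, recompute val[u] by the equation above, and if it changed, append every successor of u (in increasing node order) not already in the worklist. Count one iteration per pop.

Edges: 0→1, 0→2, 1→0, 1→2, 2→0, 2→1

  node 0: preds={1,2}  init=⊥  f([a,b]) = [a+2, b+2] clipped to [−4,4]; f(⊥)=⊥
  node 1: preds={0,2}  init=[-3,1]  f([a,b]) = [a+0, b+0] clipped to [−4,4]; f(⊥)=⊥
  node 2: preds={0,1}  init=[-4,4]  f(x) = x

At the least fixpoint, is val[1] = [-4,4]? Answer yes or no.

yes

Worklist (4 pops):
  #1 pop 0: in=[-4,4] → [-2,4] (was ⊥); enqueue []
  #2 pop 1: in=[-4,4] → [-4,4] (was [-3,1]); enqueue [0]
  #3 pop 2: in=[-4,4] → [-4,4] (no change)
  #4 pop 0: in=[-4,4] → [-2,4] (no change)

Fixpoint:
  val[0] = [-2,4]
  val[1] = [-4,4]
  val[2] = [-4,4]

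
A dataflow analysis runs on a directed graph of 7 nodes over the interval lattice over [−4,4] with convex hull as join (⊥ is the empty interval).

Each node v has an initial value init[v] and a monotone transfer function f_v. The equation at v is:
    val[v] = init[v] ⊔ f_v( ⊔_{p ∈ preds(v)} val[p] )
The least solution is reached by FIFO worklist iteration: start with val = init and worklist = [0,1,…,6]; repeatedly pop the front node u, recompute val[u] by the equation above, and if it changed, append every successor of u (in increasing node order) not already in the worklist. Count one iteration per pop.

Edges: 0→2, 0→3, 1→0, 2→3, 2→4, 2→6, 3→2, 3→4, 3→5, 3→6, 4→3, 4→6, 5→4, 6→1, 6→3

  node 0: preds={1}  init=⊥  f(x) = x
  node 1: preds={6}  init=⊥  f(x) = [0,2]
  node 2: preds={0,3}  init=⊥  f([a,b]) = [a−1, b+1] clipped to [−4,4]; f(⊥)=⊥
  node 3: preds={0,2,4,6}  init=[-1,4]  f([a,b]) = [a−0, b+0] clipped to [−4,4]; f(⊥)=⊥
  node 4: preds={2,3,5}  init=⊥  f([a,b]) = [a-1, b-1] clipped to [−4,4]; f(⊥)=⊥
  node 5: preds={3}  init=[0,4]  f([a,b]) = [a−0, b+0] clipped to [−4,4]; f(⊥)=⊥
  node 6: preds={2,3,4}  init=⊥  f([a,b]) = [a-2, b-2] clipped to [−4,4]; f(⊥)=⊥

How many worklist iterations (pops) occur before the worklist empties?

18

Trace (18 dequeues):
  [1] u=0 | in ⊥ | out ⊥ | ==
  [2] u=1 | in ⊥ | out [0,2] | prev ⊥ | push {0}
  [3] u=2 | in [-1,4] | out [-2,4] | prev ⊥ | push {}
  [4] u=3 | in [-2,4] | out [-2,4] | prev [-1,4] | push {2}
  [5] u=4 | in [-2,4] | out [-3,3] | prev ⊥ | push {3}
  [6] u=5 | in [-2,4] | out [-2,4] | prev [0,4] | push {4}
  [7] u=6 | in [-3,4] | out [-4,2] | prev ⊥ | push {1}
  [8] u=0 | in [0,2] | out [0,2] | prev ⊥ | push {}
  [9] u=2 | in [-2,4] | out [-3,4] | prev [-2,4] | push {6}
  [10] u=3 | in [-4,4] | out [-4,4] | prev [-2,4] | push {2,5}
  [11] u=4 | in [-4,4] | out [-4,3] | prev [-3,3] | push {3}
  [12] u=1 | in [-4,2] | out [0,2] | ==
  [13] u=6 | in [-4,4] | out [-4,2] | ==
  [14] u=2 | in [-4,4] | out [-4,4] | prev [-3,4] | push {4,6}
  [15] u=5 | in [-4,4] | out [-4,4] | prev [-2,4] | push {}
  [16] u=3 | in [-4,4] | out [-4,4] | ==
  [17] u=4 | in [-4,4] | out [-4,3] | ==
  [18] u=6 | in [-4,4] | out [-4,2] | ==

Converged values:
  [0] [0,2]
  [1] [0,2]
  [2] [-4,4]
  [3] [-4,4]
  [4] [-4,3]
  [5] [-4,4]
  [6] [-4,2]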